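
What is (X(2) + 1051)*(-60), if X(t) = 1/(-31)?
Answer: -1954800/31 ≈ -63058.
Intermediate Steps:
X(t) = -1/31
(X(2) + 1051)*(-60) = (-1/31 + 1051)*(-60) = (32580/31)*(-60) = -1954800/31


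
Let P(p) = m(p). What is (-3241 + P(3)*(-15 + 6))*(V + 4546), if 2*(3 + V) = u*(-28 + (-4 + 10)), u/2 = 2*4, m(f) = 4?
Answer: -14310659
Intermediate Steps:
u = 16 (u = 2*(2*4) = 2*8 = 16)
P(p) = 4
V = -179 (V = -3 + (16*(-28 + (-4 + 10)))/2 = -3 + (16*(-28 + 6))/2 = -3 + (16*(-22))/2 = -3 + (1/2)*(-352) = -3 - 176 = -179)
(-3241 + P(3)*(-15 + 6))*(V + 4546) = (-3241 + 4*(-15 + 6))*(-179 + 4546) = (-3241 + 4*(-9))*4367 = (-3241 - 36)*4367 = -3277*4367 = -14310659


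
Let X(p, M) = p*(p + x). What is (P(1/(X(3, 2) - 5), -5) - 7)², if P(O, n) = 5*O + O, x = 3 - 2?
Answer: 1849/49 ≈ 37.735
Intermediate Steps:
x = 1
X(p, M) = p*(1 + p) (X(p, M) = p*(p + 1) = p*(1 + p))
P(O, n) = 6*O
(P(1/(X(3, 2) - 5), -5) - 7)² = (6/(3*(1 + 3) - 5) - 7)² = (6/(3*4 - 5) - 7)² = (6/(12 - 5) - 7)² = (6/7 - 7)² = (-43/7)² = 1849/49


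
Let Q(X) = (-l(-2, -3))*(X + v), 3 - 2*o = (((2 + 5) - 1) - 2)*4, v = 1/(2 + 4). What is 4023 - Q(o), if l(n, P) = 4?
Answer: 11993/3 ≈ 3997.7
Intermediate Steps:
v = ⅙ (v = 1/6 = ⅙ ≈ 0.16667)
o = -13/2 (o = 3/2 - (((2 + 5) - 1) - 2)*4/2 = 3/2 - ((7 - 1) - 2)*4/2 = 3/2 - (6 - 2)*4/2 = 3/2 - 2*4 = 3/2 - ½*16 = 3/2 - 8 = -13/2 ≈ -6.5000)
Q(X) = -⅔ - 4*X (Q(X) = (-1*4)*(X + ⅙) = -4*(⅙ + X) = -⅔ - 4*X)
4023 - Q(o) = 4023 - (-⅔ - 4*(-13/2)) = 4023 - (-⅔ + 26) = 4023 - 1*76/3 = 4023 - 76/3 = 11993/3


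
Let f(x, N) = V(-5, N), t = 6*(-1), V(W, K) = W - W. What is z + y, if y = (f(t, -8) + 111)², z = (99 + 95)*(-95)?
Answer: -6109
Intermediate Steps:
V(W, K) = 0
t = -6
f(x, N) = 0
z = -18430 (z = 194*(-95) = -18430)
y = 12321 (y = (0 + 111)² = 111² = 12321)
z + y = -18430 + 12321 = -6109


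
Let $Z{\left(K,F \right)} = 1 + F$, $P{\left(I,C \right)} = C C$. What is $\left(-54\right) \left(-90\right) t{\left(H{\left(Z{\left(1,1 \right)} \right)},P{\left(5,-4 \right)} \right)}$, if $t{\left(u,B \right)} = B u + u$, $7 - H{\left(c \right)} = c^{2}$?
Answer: $247860$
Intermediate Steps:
$P{\left(I,C \right)} = C^{2}$
$H{\left(c \right)} = 7 - c^{2}$
$t{\left(u,B \right)} = u + B u$
$\left(-54\right) \left(-90\right) t{\left(H{\left(Z{\left(1,1 \right)} \right)},P{\left(5,-4 \right)} \right)} = \left(-54\right) \left(-90\right) \left(7 - \left(1 + 1\right)^{2}\right) \left(1 + \left(-4\right)^{2}\right) = 4860 \left(7 - 2^{2}\right) \left(1 + 16\right) = 4860 \left(7 - 4\right) 17 = 4860 \cdot 3 \cdot 17 = 4860 \cdot 51 = 247860$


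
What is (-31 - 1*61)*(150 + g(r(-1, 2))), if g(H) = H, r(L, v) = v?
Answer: -13984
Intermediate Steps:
(-31 - 1*61)*(150 + g(r(-1, 2))) = (-31 - 1*61)*(150 + 2) = (-31 - 61)*152 = -92*152 = -13984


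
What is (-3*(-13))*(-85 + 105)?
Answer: 780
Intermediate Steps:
(-3*(-13))*(-85 + 105) = 39*20 = 780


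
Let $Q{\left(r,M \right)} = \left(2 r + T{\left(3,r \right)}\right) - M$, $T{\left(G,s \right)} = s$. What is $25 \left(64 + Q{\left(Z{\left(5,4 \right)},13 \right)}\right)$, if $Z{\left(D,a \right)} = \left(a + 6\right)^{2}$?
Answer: $8775$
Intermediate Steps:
$Z{\left(D,a \right)} = \left(6 + a\right)^{2}$
$Q{\left(r,M \right)} = - M + 3 r$ ($Q{\left(r,M \right)} = \left(2 r + r\right) - M = 3 r - M = - M + 3 r$)
$25 \left(64 + Q{\left(Z{\left(5,4 \right)},13 \right)}\right) = 25 \left(64 + \left(\left(-1\right) 13 + 3 \left(6 + 4\right)^{2}\right)\right) = 25 \left(64 - \left(13 - 3 \cdot 10^{2}\right)\right) = 25 \left(64 + \left(-13 + 3 \cdot 100\right)\right) = 25 \left(64 + \left(-13 + 300\right)\right) = 25 \left(64 + 287\right) = 25 \cdot 351 = 8775$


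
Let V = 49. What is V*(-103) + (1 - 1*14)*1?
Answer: -5060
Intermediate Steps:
V*(-103) + (1 - 1*14)*1 = 49*(-103) + (1 - 1*14)*1 = -5047 + (1 - 14)*1 = -5047 - 13*1 = -5047 - 13 = -5060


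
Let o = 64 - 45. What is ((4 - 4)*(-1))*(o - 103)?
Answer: 0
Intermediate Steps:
o = 19
((4 - 4)*(-1))*(o - 103) = ((4 - 4)*(-1))*(19 - 103) = (0*(-1))*(-84) = 0*(-84) = 0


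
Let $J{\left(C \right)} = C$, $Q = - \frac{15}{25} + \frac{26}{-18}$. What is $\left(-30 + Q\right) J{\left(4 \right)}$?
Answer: $- \frac{5768}{45} \approx -128.18$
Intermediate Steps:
$Q = - \frac{92}{45}$ ($Q = \left(-15\right) \frac{1}{25} + 26 \left(- \frac{1}{18}\right) = - \frac{3}{5} - \frac{13}{9} = - \frac{92}{45} \approx -2.0444$)
$\left(-30 + Q\right) J{\left(4 \right)} = \left(-30 - \frac{92}{45}\right) 4 = \left(- \frac{1442}{45}\right) 4 = - \frac{5768}{45}$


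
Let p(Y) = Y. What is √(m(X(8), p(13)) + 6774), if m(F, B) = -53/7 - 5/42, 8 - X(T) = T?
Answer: √11935770/42 ≈ 82.258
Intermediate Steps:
X(T) = 8 - T
m(F, B) = -323/42 (m(F, B) = -53*⅐ - 5*1/42 = -53/7 - 5/42 = -323/42)
√(m(X(8), p(13)) + 6774) = √(-323/42 + 6774) = √(284185/42) = √11935770/42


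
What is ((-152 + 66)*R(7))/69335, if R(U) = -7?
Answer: 86/9905 ≈ 0.0086825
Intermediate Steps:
((-152 + 66)*R(7))/69335 = ((-152 + 66)*(-7))/69335 = -86*(-7)*(1/69335) = 602*(1/69335) = 86/9905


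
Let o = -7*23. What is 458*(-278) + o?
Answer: -127485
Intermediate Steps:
o = -161
458*(-278) + o = 458*(-278) - 161 = -127324 - 161 = -127485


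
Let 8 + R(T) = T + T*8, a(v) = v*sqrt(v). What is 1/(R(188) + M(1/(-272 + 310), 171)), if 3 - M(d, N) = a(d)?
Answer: 92569064/156164010967 + 38*sqrt(38)/156164010967 ≈ 0.00059277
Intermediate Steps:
a(v) = v**(3/2)
M(d, N) = 3 - d**(3/2)
R(T) = -8 + 9*T (R(T) = -8 + (T + T*8) = -8 + (T + 8*T) = -8 + 9*T)
1/(R(188) + M(1/(-272 + 310), 171)) = 1/((-8 + 9*188) + (3 - (1/(-272 + 310))**(3/2))) = 1/((-8 + 1692) + (3 - (1/38)**(3/2))) = 1/(1684 + (3 - (1/38)**(3/2))) = 1/(1684 + (3 - sqrt(38)/1444)) = 1/(1687 - sqrt(38)/1444)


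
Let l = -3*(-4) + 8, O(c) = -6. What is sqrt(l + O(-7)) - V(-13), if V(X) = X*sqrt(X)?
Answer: sqrt(14) + 13*I*sqrt(13) ≈ 3.7417 + 46.872*I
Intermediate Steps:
V(X) = X**(3/2)
l = 20 (l = 12 + 8 = 20)
sqrt(l + O(-7)) - V(-13) = sqrt(20 - 6) - (-13)**(3/2) = sqrt(14) - (-13)*I*sqrt(13) = sqrt(14) + 13*I*sqrt(13)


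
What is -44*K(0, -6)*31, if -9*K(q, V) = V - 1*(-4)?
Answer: -2728/9 ≈ -303.11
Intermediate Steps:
K(q, V) = -4/9 - V/9 (K(q, V) = -(V - 1*(-4))/9 = -(V + 4)/9 = -(4 + V)/9 = -4/9 - V/9)
-44*K(0, -6)*31 = -44*(-4/9 - ⅑*(-6))*31 = -44*(-4/9 + ⅔)*31 = -44*2/9*31 = -88/9*31 = -2728/9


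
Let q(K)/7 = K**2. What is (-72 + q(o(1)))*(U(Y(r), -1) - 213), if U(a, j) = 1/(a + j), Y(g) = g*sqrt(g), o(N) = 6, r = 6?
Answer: -1648584/43 + 216*sqrt(6)/43 ≈ -38327.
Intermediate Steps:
Y(g) = g**(3/2)
q(K) = 7*K**2
(-72 + q(o(1)))*(U(Y(r), -1) - 213) = (-72 + 7*6**2)*(1/(6**(3/2) - 1) - 213) = (-72 + 7*36)*(1/(6*sqrt(6) - 1) - 213) = (-72 + 252)*(1/(-1 + 6*sqrt(6)) - 213) = 180*(-213 + 1/(-1 + 6*sqrt(6))) = -38340 + 180/(-1 + 6*sqrt(6))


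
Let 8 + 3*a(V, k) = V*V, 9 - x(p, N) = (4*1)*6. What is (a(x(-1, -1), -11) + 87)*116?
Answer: 55448/3 ≈ 18483.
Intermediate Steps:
x(p, N) = -15 (x(p, N) = 9 - 4*1*6 = 9 - 4*6 = 9 - 1*24 = 9 - 24 = -15)
a(V, k) = -8/3 + V²/3 (a(V, k) = -8/3 + (V*V)/3 = -8/3 + V²/3)
(a(x(-1, -1), -11) + 87)*116 = ((-8/3 + (⅓)*(-15)²) + 87)*116 = ((-8/3 + (⅓)*225) + 87)*116 = ((-8/3 + 75) + 87)*116 = (217/3 + 87)*116 = (478/3)*116 = 55448/3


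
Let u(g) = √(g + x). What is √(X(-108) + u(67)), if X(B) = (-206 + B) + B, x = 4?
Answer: √(-422 + √71) ≈ 20.337*I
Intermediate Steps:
X(B) = -206 + 2*B
u(g) = √(4 + g) (u(g) = √(g + 4) = √(4 + g))
√(X(-108) + u(67)) = √((-206 + 2*(-108)) + √(4 + 67)) = √((-206 - 216) + √71) = √(-422 + √71)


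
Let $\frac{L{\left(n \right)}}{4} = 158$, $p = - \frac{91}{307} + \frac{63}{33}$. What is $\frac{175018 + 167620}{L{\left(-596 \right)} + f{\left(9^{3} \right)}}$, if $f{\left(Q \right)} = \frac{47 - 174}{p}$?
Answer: $\frac{1866006548}{3012993} \approx 619.32$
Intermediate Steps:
$p = \frac{5446}{3377}$ ($p = \left(-91\right) \frac{1}{307} + 63 \cdot \frac{1}{33} = - \frac{91}{307} + \frac{21}{11} = \frac{5446}{3377} \approx 1.6127$)
$f{\left(Q \right)} = - \frac{428879}{5446}$ ($f{\left(Q \right)} = \frac{47 - 174}{\frac{5446}{3377}} = \left(-127\right) \frac{3377}{5446} = - \frac{428879}{5446}$)
$L{\left(n \right)} = 632$ ($L{\left(n \right)} = 4 \cdot 158 = 632$)
$\frac{175018 + 167620}{L{\left(-596 \right)} + f{\left(9^{3} \right)}} = \frac{175018 + 167620}{632 - \frac{428879}{5446}} = \frac{342638}{\frac{3012993}{5446}} = 342638 \cdot \frac{5446}{3012993} = \frac{1866006548}{3012993}$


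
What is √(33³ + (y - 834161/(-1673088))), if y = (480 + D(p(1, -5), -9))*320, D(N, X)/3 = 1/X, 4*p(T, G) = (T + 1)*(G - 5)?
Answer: √8285300436262974/209136 ≈ 435.24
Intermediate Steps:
p(T, G) = (1 + T)*(-5 + G)/4 (p(T, G) = ((T + 1)*(G - 5))/4 = ((1 + T)*(-5 + G))/4 = (1 + T)*(-5 + G)/4)
D(N, X) = 3/X
y = 460480/3 (y = (480 + 3/(-9))*320 = (480 + 3*(-⅑))*320 = (480 - ⅓)*320 = (1439/3)*320 = 460480/3 ≈ 1.5349e+5)
√(33³ + (y - 834161/(-1673088))) = √(33³ + (460480/3 - 834161/(-1673088))) = √(35937 + (460480/3 - 834161*(-1)/1673088)) = √(35937 + (460480/3 - 1*(-834161/1673088))) = √(35937 + (460480/3 + 834161/1673088)) = √(35937 + 256808688241/1673088) = √(316934451697/1673088) = √8285300436262974/209136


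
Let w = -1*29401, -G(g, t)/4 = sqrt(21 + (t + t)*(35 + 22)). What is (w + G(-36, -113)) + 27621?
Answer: -1780 - 12*I*sqrt(1429) ≈ -1780.0 - 453.63*I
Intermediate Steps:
G(g, t) = -4*sqrt(21 + 114*t) (G(g, t) = -4*sqrt(21 + (t + t)*(35 + 22)) = -4*sqrt(21 + (2*t)*57) = -4*sqrt(21 + 114*t))
w = -29401
(w + G(-36, -113)) + 27621 = (-29401 - 4*sqrt(21 + 114*(-113))) + 27621 = (-29401 - 4*sqrt(21 - 12882)) + 27621 = (-29401 - 12*I*sqrt(1429)) + 27621 = -1780 - 12*I*sqrt(1429)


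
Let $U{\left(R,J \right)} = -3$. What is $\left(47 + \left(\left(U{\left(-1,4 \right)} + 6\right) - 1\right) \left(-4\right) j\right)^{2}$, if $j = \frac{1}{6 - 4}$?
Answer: $1849$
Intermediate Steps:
$j = \frac{1}{2} \approx 0.5$
$\left(47 + \left(\left(U{\left(-1,4 \right)} + 6\right) - 1\right) \left(-4\right) j\right)^{2} = \left(47 + \left(\left(-3 + 6\right) - 1\right) \left(-4\right) \frac{1}{2}\right)^{2} = \left(47 + \left(3 - 1\right) \left(-4\right) \frac{1}{2}\right)^{2} = \left(47 + 2 \left(-4\right) \frac{1}{2}\right)^{2} = \left(47 - 4\right)^{2} = 43^{2} = 1849$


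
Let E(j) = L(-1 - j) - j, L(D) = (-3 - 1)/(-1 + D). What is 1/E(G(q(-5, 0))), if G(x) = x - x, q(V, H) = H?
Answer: ½ ≈ 0.50000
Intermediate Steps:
L(D) = -4/(-1 + D)
G(x) = 0
E(j) = -j - 4/(-2 - j) (E(j) = -4/(-1 + (-1 - j)) - j = -4/(-2 - j) - j = -j - 4/(-2 - j))
1/E(G(q(-5, 0))) = 1/((4 - 1*0*(2 + 0))/(2 + 0)) = 1/((4 - 1*0*2)/2) = 1/((4 + 0)/2) = 1/((½)*4) = 1/2 = ½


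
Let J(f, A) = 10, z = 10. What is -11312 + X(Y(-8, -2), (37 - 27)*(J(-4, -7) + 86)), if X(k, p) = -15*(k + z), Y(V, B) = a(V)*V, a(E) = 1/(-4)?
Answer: -11492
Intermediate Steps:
a(E) = -¼ (a(E) = 1*(-¼) = -¼)
Y(V, B) = -V/4
X(k, p) = -150 - 15*k (X(k, p) = -15*(k + 10) = -15*(10 + k) = -150 - 15*k)
-11312 + X(Y(-8, -2), (37 - 27)*(J(-4, -7) + 86)) = -11312 + (-150 - (-15)*(-8)/4) = -11312 + (-150 - 15*2) = -11312 + (-150 - 30) = -11312 - 180 = -11492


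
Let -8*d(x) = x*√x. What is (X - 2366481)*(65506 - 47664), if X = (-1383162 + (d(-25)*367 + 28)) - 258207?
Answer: -71507560124 + 409250875*I/4 ≈ -7.1508e+10 + 1.0231e+8*I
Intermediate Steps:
d(x) = -x^(3/2)/8 (d(x) = -x*√x/8 = -x^(3/2)/8)
X = -1641341 + 45875*I/8 (X = (-1383162 + (-(-125)*I/8*367 + 28)) - 258207 = (-1383162 + ((125*I/8)*367 + 28)) - 258207 = (-1383162 + (45875*I/8 + 28)) - 258207 = (-1383162 + (28 + 45875*I/8)) - 258207 = (-1383134 + 45875*I/8) - 258207 = -1641341 + 45875*I/8 ≈ -1.6413e+6 + 5734.4*I)
(X - 2366481)*(65506 - 47664) = ((-1641341 + 45875*I/8) - 2366481)*(65506 - 47664) = (-4007822 + 45875*I/8)*17842 = -71507560124 + 409250875*I/4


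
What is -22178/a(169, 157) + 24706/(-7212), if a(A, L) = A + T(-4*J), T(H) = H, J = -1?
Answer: -82110937/623838 ≈ -131.62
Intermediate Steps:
a(A, L) = 4 + A (a(A, L) = A - 4*(-1) = A + 4 = 4 + A)
-22178/a(169, 157) + 24706/(-7212) = -22178/(4 + 169) + 24706/(-7212) = -22178/173 + 24706*(-1/7212) = -22178*1/173 - 12353/3606 = -22178/173 - 12353/3606 = -82110937/623838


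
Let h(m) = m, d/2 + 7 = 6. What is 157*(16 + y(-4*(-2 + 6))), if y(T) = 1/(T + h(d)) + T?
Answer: -157/18 ≈ -8.7222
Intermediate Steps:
d = -2 (d = -14 + 2*6 = -14 + 12 = -2)
y(T) = T + 1/(-2 + T) (y(T) = 1/(T - 2) + T = 1/(-2 + T) + T = T + 1/(-2 + T))
157*(16 + y(-4*(-2 + 6))) = 157*(16 + (1 + (-4*(-2 + 6))² - (-8)*(-2 + 6))/(-2 - 4*(-2 + 6))) = 157*(16 + (1 + (-4*4)² - (-8)*4)/(-2 - 4*4)) = 157*(16 + (1 + (-16)² - 2*(-16))/(-2 - 16)) = 157*(16 + (1 + 256 + 32)/(-18)) = 157*(16 - 1/18*289) = 157*(16 - 289/18) = 157*(-1/18) = -157/18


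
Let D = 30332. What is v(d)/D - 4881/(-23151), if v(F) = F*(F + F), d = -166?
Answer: 118662367/58518011 ≈ 2.0278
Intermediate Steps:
v(F) = 2*F**2 (v(F) = F*(2*F) = 2*F**2)
v(d)/D - 4881/(-23151) = (2*(-166)**2)/30332 - 4881/(-23151) = (2*27556)*(1/30332) - 4881*(-1/23151) = 55112*(1/30332) + 1627/7717 = 13778/7583 + 1627/7717 = 118662367/58518011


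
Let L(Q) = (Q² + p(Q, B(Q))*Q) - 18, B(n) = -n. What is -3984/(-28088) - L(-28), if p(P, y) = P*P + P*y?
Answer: -2688928/3511 ≈ -765.86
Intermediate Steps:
p(P, y) = P² + P*y
L(Q) = -18 + Q² (L(Q) = (Q² + (Q*(Q - Q))*Q) - 18 = (Q² + (Q*0)*Q) - 18 = (Q² + 0*Q) - 18 = (Q² + 0) - 18 = Q² - 18 = -18 + Q²)
-3984/(-28088) - L(-28) = -3984/(-28088) - (-18 + (-28)²) = -3984*(-1/28088) - (-18 + 784) = 498/3511 - 1*766 = 498/3511 - 766 = -2688928/3511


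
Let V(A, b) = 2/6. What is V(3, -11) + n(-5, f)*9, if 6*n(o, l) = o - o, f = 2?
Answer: ⅓ ≈ 0.33333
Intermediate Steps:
V(A, b) = ⅓ (V(A, b) = 2*(⅙) = ⅓)
n(o, l) = 0 (n(o, l) = (o - o)/6 = (⅙)*0 = 0)
V(3, -11) + n(-5, f)*9 = ⅓ + 0*9 = ⅓ + 0 = ⅓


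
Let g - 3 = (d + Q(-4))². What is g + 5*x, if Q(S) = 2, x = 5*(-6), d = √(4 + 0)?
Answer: -131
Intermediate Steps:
d = 2 (d = √4 = 2)
x = -30
g = 19 (g = 3 + (2 + 2)² = 3 + 4² = 3 + 16 = 19)
g + 5*x = 19 + 5*(-30) = 19 - 150 = -131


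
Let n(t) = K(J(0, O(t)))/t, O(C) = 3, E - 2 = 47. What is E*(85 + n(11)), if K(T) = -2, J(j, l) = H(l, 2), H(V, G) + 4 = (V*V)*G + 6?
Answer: 45717/11 ≈ 4156.1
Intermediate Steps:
E = 49 (E = 2 + 47 = 49)
H(V, G) = 2 + G*V² (H(V, G) = -4 + ((V*V)*G + 6) = -4 + (V²*G + 6) = -4 + (G*V² + 6) = -4 + (6 + G*V²) = 2 + G*V²)
J(j, l) = 2 + 2*l²
n(t) = -2/t
E*(85 + n(11)) = 49*(85 - 2/11) = 49*(933/11) = 45717/11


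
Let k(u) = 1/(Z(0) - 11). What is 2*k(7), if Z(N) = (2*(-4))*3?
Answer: -2/35 ≈ -0.057143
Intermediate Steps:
Z(N) = -24 (Z(N) = -8*3 = -24)
k(u) = -1/35 (k(u) = 1/(-24 - 11) = 1/(-35) = -1/35)
2*k(7) = 2*(-1/35) = -2/35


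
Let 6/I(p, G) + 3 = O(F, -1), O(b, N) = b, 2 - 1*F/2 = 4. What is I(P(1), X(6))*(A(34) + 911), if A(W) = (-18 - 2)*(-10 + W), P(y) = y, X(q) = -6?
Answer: -2586/7 ≈ -369.43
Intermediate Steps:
F = -4 (F = 4 - 2*4 = 4 - 8 = -4)
I(p, G) = -6/7 (I(p, G) = 6/(-3 - 4) = 6/(-7) = 6*(-⅐) = -6/7)
A(W) = 200 - 20*W (A(W) = -20*(-10 + W) = 200 - 20*W)
I(P(1), X(6))*(A(34) + 911) = -6*((200 - 20*34) + 911)/7 = -6*((200 - 680) + 911)/7 = -6*(-480 + 911)/7 = -6/7*431 = -2586/7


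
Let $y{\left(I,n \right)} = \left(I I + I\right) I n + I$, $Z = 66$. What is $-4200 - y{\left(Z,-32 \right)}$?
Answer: $9334998$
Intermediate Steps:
$y{\left(I,n \right)} = I + I n \left(I + I^{2}\right)$ ($y{\left(I,n \right)} = \left(I^{2} + I\right) I n + I = \left(I + I^{2}\right) I n + I = I \left(I + I^{2}\right) n + I = I n \left(I + I^{2}\right) + I = I + I n \left(I + I^{2}\right)$)
$-4200 - y{\left(Z,-32 \right)} = -4200 - 66 \left(1 + 66 \left(-32\right) - 32 \cdot 66^{2}\right) = -4200 - 66 \left(1 - 2112 - 139392\right) = -4200 - 66 \left(-141503\right) = -4200 - -9339198 = -4200 + 9339198 = 9334998$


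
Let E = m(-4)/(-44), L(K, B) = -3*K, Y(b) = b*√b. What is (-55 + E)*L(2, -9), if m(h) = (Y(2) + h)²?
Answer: 3666/11 - 24*√2/11 ≈ 330.19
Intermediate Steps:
Y(b) = b^(3/2)
m(h) = (h + 2*√2)² (m(h) = (2^(3/2) + h)² = (2*√2 + h)² = (h + 2*√2)²)
E = -(-4 + 2*√2)²/44 (E = (-4 + 2*√2)²/(-44) = (-4 + 2*√2)²*(-1/44) = -(-4 + 2*√2)²/44 ≈ -0.031195)
(-55 + E)*L(2, -9) = (-55 + (-6/11 + 4*√2/11))*(-3*2) = (-611/11 + 4*√2/11)*(-6) = 3666/11 - 24*√2/11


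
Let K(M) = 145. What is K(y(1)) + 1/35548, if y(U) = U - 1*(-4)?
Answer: 5154461/35548 ≈ 145.00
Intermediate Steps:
y(U) = 4 + U (y(U) = U + 4 = 4 + U)
K(y(1)) + 1/35548 = 145 + 1/35548 = 5154461/35548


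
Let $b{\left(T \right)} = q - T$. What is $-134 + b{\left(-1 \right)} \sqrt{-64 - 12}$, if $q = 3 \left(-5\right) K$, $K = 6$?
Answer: $-134 - 178 i \sqrt{19} \approx -134.0 - 775.88 i$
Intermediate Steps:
$q = -90$ ($q = 3 \left(-5\right) 6 = \left(-15\right) 6 = -90$)
$b{\left(T \right)} = -90 - T$
$-134 + b{\left(-1 \right)} \sqrt{-64 - 12} = -134 + \left(-90 - -1\right) \sqrt{-64 - 12} = -134 + \left(-90 + 1\right) \sqrt{-76} = -134 - 89 \cdot 2 i \sqrt{19} = -134 - 178 i \sqrt{19}$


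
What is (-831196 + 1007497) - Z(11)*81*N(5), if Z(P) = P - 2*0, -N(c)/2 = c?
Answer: 185211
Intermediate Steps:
N(c) = -2*c
Z(P) = P (Z(P) = P + 0 = P)
(-831196 + 1007497) - Z(11)*81*N(5) = (-831196 + 1007497) - 11*81*(-2*5) = 176301 - 891*(-10) = 176301 - 1*(-8910) = 176301 + 8910 = 185211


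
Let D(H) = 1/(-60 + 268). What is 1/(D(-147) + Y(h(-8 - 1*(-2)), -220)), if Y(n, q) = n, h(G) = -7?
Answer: -208/1455 ≈ -0.14296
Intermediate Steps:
D(H) = 1/208
1/(D(-147) + Y(h(-8 - 1*(-2)), -220)) = 1/(1/208 - 7) = 1/(-1455/208) = -208/1455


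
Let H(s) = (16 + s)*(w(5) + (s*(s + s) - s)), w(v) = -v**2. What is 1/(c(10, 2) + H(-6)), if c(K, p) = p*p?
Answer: 1/534 ≈ 0.0018727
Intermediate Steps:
c(K, p) = p**2
H(s) = (16 + s)*(-25 - s + 2*s**2) (H(s) = (16 + s)*(-1*5**2 + (s*(s + s) - s)) = (16 + s)*(-1*25 + (s*(2*s) - s)) = (16 + s)*(-25 + (2*s**2 - s)) = (16 + s)*(-25 + (-s + 2*s**2)) = (16 + s)*(-25 - s + 2*s**2))
1/(c(10, 2) + H(-6)) = 1/(2**2 + (-400 - 41*(-6) + 2*(-6)**3 + 31*(-6)**2)) = 1/(4 + (-400 + 246 + 2*(-216) + 31*36)) = 1/(4 + (-400 + 246 - 432 + 1116)) = 1/(4 + 530) = 1/534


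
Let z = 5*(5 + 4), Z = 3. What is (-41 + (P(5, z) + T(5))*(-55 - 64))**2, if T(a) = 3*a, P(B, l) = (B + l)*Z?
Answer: 387144976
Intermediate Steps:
z = 45 (z = 5*9 = 45)
P(B, l) = 3*B + 3*l (P(B, l) = (B + l)*3 = 3*B + 3*l)
(-41 + (P(5, z) + T(5))*(-55 - 64))**2 = (-41 + ((3*5 + 3*45) + 3*5)*(-55 - 64))**2 = (-41 + ((15 + 135) + 15)*(-119))**2 = (-41 + (150 + 15)*(-119))**2 = (-41 + 165*(-119))**2 = (-41 - 19635)**2 = (-19676)**2 = 387144976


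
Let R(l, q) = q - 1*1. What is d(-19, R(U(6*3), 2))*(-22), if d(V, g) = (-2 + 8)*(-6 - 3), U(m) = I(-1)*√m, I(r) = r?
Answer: 1188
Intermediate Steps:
U(m) = -√m
R(l, q) = -1 + q (R(l, q) = q - 1 = -1 + q)
d(V, g) = -54 (d(V, g) = 6*(-9) = -54)
d(-19, R(U(6*3), 2))*(-22) = -54*(-22) = 1188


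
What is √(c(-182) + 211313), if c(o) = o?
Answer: 3*√23459 ≈ 459.49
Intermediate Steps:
√(c(-182) + 211313) = √(-182 + 211313) = √211131 = 3*√23459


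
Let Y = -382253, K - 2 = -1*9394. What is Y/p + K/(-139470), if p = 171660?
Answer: -1723353173/798047340 ≈ -2.1595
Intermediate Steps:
K = -9392 (K = 2 - 1*9394 = 2 - 9394 = -9392)
Y/p + K/(-139470) = -382253/171660 - 9392/(-139470) = -382253*1/171660 - 9392*(-1/139470) = -382253/171660 + 4696/69735 = -1723353173/798047340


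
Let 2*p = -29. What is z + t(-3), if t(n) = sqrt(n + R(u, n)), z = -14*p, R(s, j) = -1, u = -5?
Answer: 203 + 2*I ≈ 203.0 + 2.0*I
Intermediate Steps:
p = -29/2 (p = (1/2)*(-29) = -29/2 ≈ -14.500)
z = 203 (z = -14*(-29/2) = 203)
t(n) = sqrt(-1 + n) (t(n) = sqrt(n - 1) = sqrt(-1 + n))
z + t(-3) = 203 + sqrt(-1 - 3) = 203 + sqrt(-4) = 203 + 2*I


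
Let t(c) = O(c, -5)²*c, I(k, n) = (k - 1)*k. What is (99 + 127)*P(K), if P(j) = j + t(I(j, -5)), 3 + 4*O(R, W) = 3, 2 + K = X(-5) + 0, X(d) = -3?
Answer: -1130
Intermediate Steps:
I(k, n) = k*(-1 + k) (I(k, n) = (-1 + k)*k = k*(-1 + k))
K = -5 (K = -2 + (-3 + 0) = -2 - 3 = -5)
O(R, W) = 0 (O(R, W) = -¾ + (¼)*3 = -¾ + ¾ = 0)
t(c) = 0 (t(c) = 0²*c = 0*c = 0)
P(j) = j (P(j) = j + 0 = j)
(99 + 127)*P(K) = (99 + 127)*(-5) = 226*(-5) = -1130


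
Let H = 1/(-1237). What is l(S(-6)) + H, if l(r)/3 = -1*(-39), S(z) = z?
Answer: 144728/1237 ≈ 117.00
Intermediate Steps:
l(r) = 117 (l(r) = 3*(-1*(-39)) = 3*39 = 117)
H = -1/1237 ≈ -0.00080841
l(S(-6)) + H = 117 - 1/1237 = 144728/1237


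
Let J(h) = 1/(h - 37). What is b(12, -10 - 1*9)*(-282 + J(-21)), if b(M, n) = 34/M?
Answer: -278069/348 ≈ -799.05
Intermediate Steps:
J(h) = 1/(-37 + h)
b(12, -10 - 1*9)*(-282 + J(-21)) = (34/12)*(-282 + 1/(-37 - 21)) = (34*(1/12))*(-282 + 1/(-58)) = 17*(-282 - 1/58)/6 = (17/6)*(-16357/58) = -278069/348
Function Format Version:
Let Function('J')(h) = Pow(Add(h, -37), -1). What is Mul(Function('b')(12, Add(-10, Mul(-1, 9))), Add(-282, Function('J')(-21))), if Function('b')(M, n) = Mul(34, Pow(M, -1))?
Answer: Rational(-278069, 348) ≈ -799.05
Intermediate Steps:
Function('J')(h) = Pow(Add(-37, h), -1)
Mul(Function('b')(12, Add(-10, Mul(-1, 9))), Add(-282, Function('J')(-21))) = Mul(Mul(34, Pow(12, -1)), Add(-282, Pow(Add(-37, -21), -1))) = Mul(Mul(34, Rational(1, 12)), Add(-282, Pow(-58, -1))) = Mul(Rational(17, 6), Add(-282, Rational(-1, 58))) = Mul(Rational(17, 6), Rational(-16357, 58)) = Rational(-278069, 348)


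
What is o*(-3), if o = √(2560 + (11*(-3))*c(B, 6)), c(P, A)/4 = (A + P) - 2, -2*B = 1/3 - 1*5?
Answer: -6*√431 ≈ -124.56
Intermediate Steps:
B = 7/3 (B = -(1/3 - 1*5)/2 = -(⅓ - 5)/2 = -½*(-14/3) = 7/3 ≈ 2.3333)
c(P, A) = -8 + 4*A + 4*P (c(P, A) = 4*((A + P) - 2) = 4*(-2 + A + P) = -8 + 4*A + 4*P)
o = 2*√431 (o = √(2560 + (11*(-3))*(-8 + 4*6 + 4*(7/3))) = √(2560 - 33*(-8 + 24 + 28/3)) = √(2560 - 33*76/3) = √(2560 - 836) = √1724 = 2*√431 ≈ 41.521)
o*(-3) = (2*√431)*(-3) = -6*√431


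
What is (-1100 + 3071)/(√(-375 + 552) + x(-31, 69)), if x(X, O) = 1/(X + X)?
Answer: 122202/680387 + 7576524*√177/680387 ≈ 148.33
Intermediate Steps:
x(X, O) = 1/(2*X)
(-1100 + 3071)/(√(-375 + 552) + x(-31, 69)) = (-1100 + 3071)/(√(-375 + 552) + (½)/(-31)) = 1971/(√177 + (½)*(-1/31)) = 1971/(√177 - 1/62) = 1971/(-1/62 + √177)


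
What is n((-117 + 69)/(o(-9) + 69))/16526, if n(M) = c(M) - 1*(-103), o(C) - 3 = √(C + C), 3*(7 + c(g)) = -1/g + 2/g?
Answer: 191/33052 - I*√2/793248 ≈ 0.0057788 - 1.7828e-6*I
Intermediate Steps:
c(g) = -7 + 1/(3*g) (c(g) = -7 + (-1/g + 2/g)/3 = -7 + 1/(3*g))
o(C) = 3 + √2*√C (o(C) = 3 + √(C + C) = 3 + √(2*C) = 3 + √2*√C)
n(M) = 96 + 1/(3*M) (n(M) = (-7 + 1/(3*M)) - 1*(-103) = (-7 + 1/(3*M)) + 103 = 96 + 1/(3*M))
n((-117 + 69)/(o(-9) + 69))/16526 = (96 + 1/(3*(((-117 + 69)/((3 + √2*√(-9)) + 69)))))/16526 = (96 + 1/(3*((-48/((3 + √2*(3*I)) + 69)))))*(1/16526) = (96 + 1/(3*((-48/((3 + 3*I*√2) + 69)))))*(1/16526) = (96 + 1/(3*((-48/(72 + 3*I*√2)))))*(1/16526) = (96 + (-3/2 - I*√2/16)/3)*(1/16526) = (96 + (-½ - I*√2/48))*(1/16526) = (191/2 - I*√2/48)*(1/16526) = 191/33052 - I*√2/793248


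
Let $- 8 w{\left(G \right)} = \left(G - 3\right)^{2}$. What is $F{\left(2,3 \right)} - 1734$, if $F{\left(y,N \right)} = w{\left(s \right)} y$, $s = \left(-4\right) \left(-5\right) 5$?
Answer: $- \frac{16345}{4} \approx -4086.3$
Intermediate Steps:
$s = 100$ ($s = 20 \cdot 5 = 100$)
$w{\left(G \right)} = - \frac{\left(-3 + G\right)^{2}}{8}$ ($w{\left(G \right)} = - \frac{\left(G - 3\right)^{2}}{8} = - \frac{\left(-3 + G\right)^{2}}{8}$)
$F{\left(y,N \right)} = - \frac{9409 y}{8}$ ($F{\left(y,N \right)} = - \frac{\left(-3 + 100\right)^{2}}{8} y = - \frac{97^{2}}{8} y = \left(- \frac{1}{8}\right) 9409 y = - \frac{9409 y}{8}$)
$F{\left(2,3 \right)} - 1734 = \left(- \frac{9409}{8}\right) 2 - 1734 = - \frac{9409}{4} - 1734 = - \frac{16345}{4}$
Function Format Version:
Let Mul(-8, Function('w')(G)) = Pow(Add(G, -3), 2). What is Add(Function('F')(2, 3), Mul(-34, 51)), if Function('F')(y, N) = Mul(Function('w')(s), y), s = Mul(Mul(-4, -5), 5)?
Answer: Rational(-16345, 4) ≈ -4086.3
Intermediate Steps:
s = 100 (s = Mul(20, 5) = 100)
Function('w')(G) = Mul(Rational(-1, 8), Pow(Add(-3, G), 2)) (Function('w')(G) = Mul(Rational(-1, 8), Pow(Add(G, -3), 2)) = Mul(Rational(-1, 8), Pow(Add(-3, G), 2)))
Function('F')(y, N) = Mul(Rational(-9409, 8), y) (Function('F')(y, N) = Mul(Mul(Rational(-1, 8), Pow(Add(-3, 100), 2)), y) = Mul(Mul(Rational(-1, 8), Pow(97, 2)), y) = Mul(Mul(Rational(-1, 8), 9409), y) = Mul(Rational(-9409, 8), y))
Add(Function('F')(2, 3), Mul(-34, 51)) = Add(Mul(Rational(-9409, 8), 2), Mul(-34, 51)) = Add(Rational(-9409, 4), -1734) = Rational(-16345, 4)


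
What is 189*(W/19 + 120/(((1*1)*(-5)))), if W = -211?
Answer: -126063/19 ≈ -6634.9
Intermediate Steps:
189*(W/19 + 120/(((1*1)*(-5)))) = 189*(-211/19 + 120/(((1*1)*(-5)))) = 189*(-211*1/19 + 120/((1*(-5)))) = 189*(-211/19 + 120/(-5)) = 189*(-211/19 + 120*(-⅕)) = 189*(-211/19 - 24) = 189*(-667/19) = -126063/19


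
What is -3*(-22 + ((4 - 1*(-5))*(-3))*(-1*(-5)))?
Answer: 471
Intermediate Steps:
-3*(-22 + ((4 - 1*(-5))*(-3))*(-1*(-5))) = -3*(-22 + ((4 + 5)*(-3))*5) = -3*(-22 + (9*(-3))*5) = -3*(-22 - 27*5) = -3*(-22 - 135) = -3*(-157) = 471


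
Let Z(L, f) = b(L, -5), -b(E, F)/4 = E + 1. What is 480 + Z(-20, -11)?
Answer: 556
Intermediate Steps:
b(E, F) = -4 - 4*E (b(E, F) = -4*(E + 1) = -4*(1 + E) = -4 - 4*E)
Z(L, f) = -4 - 4*L
480 + Z(-20, -11) = 480 + (-4 - 4*(-20)) = 480 + (-4 + 80) = 480 + 76 = 556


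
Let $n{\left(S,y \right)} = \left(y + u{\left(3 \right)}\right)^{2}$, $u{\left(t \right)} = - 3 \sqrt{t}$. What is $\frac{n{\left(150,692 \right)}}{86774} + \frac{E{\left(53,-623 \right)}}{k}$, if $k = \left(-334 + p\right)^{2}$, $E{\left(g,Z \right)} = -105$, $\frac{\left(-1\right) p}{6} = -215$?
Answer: $\frac{5089146671}{922161424} - \frac{2076 \sqrt{3}}{43387} \approx 5.4358$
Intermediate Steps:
$p = 1290$ ($p = \left(-6\right) \left(-215\right) = 1290$)
$k = 913936$ ($k = \left(-334 + 1290\right)^{2} = 956^{2} = 913936$)
$n{\left(S,y \right)} = \left(y - 3 \sqrt{3}\right)^{2}$
$\frac{n{\left(150,692 \right)}}{86774} + \frac{E{\left(53,-623 \right)}}{k} = \frac{\left(692 - 3 \sqrt{3}\right)^{2}}{86774} - \frac{105}{913936} = - \frac{105}{913936} + \frac{\left(692 - 3 \sqrt{3}\right)^{2}}{86774}$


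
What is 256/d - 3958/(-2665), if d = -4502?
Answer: 8568338/5998915 ≈ 1.4283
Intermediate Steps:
256/d - 3958/(-2665) = 256/(-4502) - 3958/(-2665) = 256*(-1/4502) - 3958*(-1/2665) = -128/2251 + 3958/2665 = 8568338/5998915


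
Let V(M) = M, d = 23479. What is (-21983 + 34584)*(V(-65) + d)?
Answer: 295039814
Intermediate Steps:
(-21983 + 34584)*(V(-65) + d) = (-21983 + 34584)*(-65 + 23479) = 12601*23414 = 295039814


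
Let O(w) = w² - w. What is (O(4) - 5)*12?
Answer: 84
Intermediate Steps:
(O(4) - 5)*12 = (4*(-1 + 4) - 5)*12 = (4*3 - 5)*12 = (12 - 5)*12 = 7*12 = 84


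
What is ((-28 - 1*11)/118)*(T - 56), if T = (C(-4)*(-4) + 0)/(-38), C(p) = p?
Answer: 20904/1121 ≈ 18.648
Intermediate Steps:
T = -8/19 (T = (-4*(-4) + 0)/(-38) = (16 + 0)*(-1/38) = 16*(-1/38) = -8/19 ≈ -0.42105)
((-28 - 1*11)/118)*(T - 56) = ((-28 - 1*11)/118)*(-8/19 - 56) = ((-28 - 11)*(1/118))*(-1072/19) = -39*1/118*(-1072/19) = -39/118*(-1072/19) = 20904/1121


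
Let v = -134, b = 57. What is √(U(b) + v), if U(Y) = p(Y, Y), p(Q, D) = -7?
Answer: I*√141 ≈ 11.874*I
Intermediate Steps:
U(Y) = -7
√(U(b) + v) = √(-7 - 134) = √(-141) = I*√141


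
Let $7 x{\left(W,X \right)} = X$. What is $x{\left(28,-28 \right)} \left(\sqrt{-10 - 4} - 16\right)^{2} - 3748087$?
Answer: $-3749055 + 128 i \sqrt{14} \approx -3.7491 \cdot 10^{6} + 478.93 i$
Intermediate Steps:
$x{\left(W,X \right)} = \frac{X}{7}$
$x{\left(28,-28 \right)} \left(\sqrt{-10 - 4} - 16\right)^{2} - 3748087 = \frac{1}{7} \left(-28\right) \left(\sqrt{-10 - 4} - 16\right)^{2} - 3748087 = - 4 \left(\sqrt{-10 - 4} - 16\right)^{2} - 3748087 = - 4 \left(\sqrt{-14} - 16\right)^{2} - 3748087 = - 4 \left(i \sqrt{14} - 16\right)^{2} - 3748087 = - 4 \left(-16 + i \sqrt{14}\right)^{2} - 3748087 = -3748087 - 4 \left(-16 + i \sqrt{14}\right)^{2}$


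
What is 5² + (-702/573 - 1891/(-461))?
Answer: 2454582/88051 ≈ 27.877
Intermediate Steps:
5² + (-702/573 - 1891/(-461)) = 25 + (-702*1/573 - 1891*(-1/461)) = 25 + (-234/191 + 1891/461) = 25 + 253307/88051 = 2454582/88051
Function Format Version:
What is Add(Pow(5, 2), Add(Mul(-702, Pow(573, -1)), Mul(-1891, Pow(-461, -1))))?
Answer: Rational(2454582, 88051) ≈ 27.877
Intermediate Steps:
Add(Pow(5, 2), Add(Mul(-702, Pow(573, -1)), Mul(-1891, Pow(-461, -1)))) = Add(25, Add(Mul(-702, Rational(1, 573)), Mul(-1891, Rational(-1, 461)))) = Add(25, Add(Rational(-234, 191), Rational(1891, 461))) = Add(25, Rational(253307, 88051)) = Rational(2454582, 88051)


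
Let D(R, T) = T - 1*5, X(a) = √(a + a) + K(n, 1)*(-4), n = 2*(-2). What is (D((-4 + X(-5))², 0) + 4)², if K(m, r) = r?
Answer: 1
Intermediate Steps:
n = -4
X(a) = -4 + √2*√a (X(a) = √(a + a) + 1*(-4) = √(2*a) - 4 = √2*√a - 4 = -4 + √2*√a)
D(R, T) = -5 + T (D(R, T) = T - 5 = -5 + T)
(D((-4 + X(-5))², 0) + 4)² = ((-5 + 0) + 4)² = (-5 + 4)² = (-1)² = 1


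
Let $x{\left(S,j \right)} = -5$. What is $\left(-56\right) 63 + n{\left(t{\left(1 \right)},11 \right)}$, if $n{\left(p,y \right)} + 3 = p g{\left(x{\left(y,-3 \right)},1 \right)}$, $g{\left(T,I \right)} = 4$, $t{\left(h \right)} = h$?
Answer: $-3527$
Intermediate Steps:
$n{\left(p,y \right)} = -3 + 4 p$ ($n{\left(p,y \right)} = -3 + p 4 = -3 + 4 p$)
$\left(-56\right) 63 + n{\left(t{\left(1 \right)},11 \right)} = \left(-56\right) 63 + \left(-3 + 4 \cdot 1\right) = -3528 + \left(-3 + 4\right) = -3528 + 1 = -3527$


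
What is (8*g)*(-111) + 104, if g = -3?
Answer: 2768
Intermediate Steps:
(8*g)*(-111) + 104 = (8*(-3))*(-111) + 104 = -24*(-111) + 104 = 2664 + 104 = 2768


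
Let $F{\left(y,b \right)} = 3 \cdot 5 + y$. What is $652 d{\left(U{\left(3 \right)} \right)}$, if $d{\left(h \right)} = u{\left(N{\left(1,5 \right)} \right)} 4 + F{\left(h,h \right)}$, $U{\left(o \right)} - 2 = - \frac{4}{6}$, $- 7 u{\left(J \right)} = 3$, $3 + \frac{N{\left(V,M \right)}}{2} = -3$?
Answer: $\frac{200164}{21} \approx 9531.6$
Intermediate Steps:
$N{\left(V,M \right)} = -12$ ($N{\left(V,M \right)} = -6 + 2 \left(-3\right) = -6 - 6 = -12$)
$F{\left(y,b \right)} = 15 + y$
$u{\left(J \right)} = - \frac{3}{7}$ ($u{\left(J \right)} = \left(- \frac{1}{7}\right) 3 = - \frac{3}{7}$)
$U{\left(o \right)} = \frac{4}{3}$ ($U{\left(o \right)} = 2 - \frac{4}{6} = 2 - \frac{2}{3} = \frac{4}{3}$)
$d{\left(h \right)} = \frac{93}{7} + h$ ($d{\left(h \right)} = \left(- \frac{3}{7}\right) 4 + \left(15 + h\right) = - \frac{12}{7} + \left(15 + h\right) = \frac{93}{7} + h$)
$652 d{\left(U{\left(3 \right)} \right)} = 652 \left(\frac{93}{7} + \frac{4}{3}\right) = 652 \cdot \frac{307}{21} = \frac{200164}{21}$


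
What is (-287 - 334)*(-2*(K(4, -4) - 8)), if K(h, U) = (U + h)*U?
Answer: -9936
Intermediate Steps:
K(h, U) = U*(U + h)
(-287 - 334)*(-2*(K(4, -4) - 8)) = (-287 - 334)*(-2*(-4*(-4 + 4) - 8)) = -(-1242)*(-4*0 - 8) = -(-1242)*(0 - 8) = -(-1242)*(-8) = -621*16 = -9936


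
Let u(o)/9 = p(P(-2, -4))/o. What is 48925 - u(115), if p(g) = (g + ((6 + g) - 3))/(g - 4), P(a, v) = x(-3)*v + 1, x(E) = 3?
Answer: 28131818/575 ≈ 48925.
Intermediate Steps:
P(a, v) = 1 + 3*v (P(a, v) = 3*v + 1 = 1 + 3*v)
p(g) = (3 + 2*g)/(-4 + g) (p(g) = (g + (3 + g))/(-4 + g) = (3 + 2*g)/(-4 + g))
u(o) = 57/(5*o) (u(o) = 9*(((3 + 2*(1 + 3*(-4)))/(-4 + (1 + 3*(-4))))/o) = 9*(((3 + 2*(1 - 12))/(-4 + (1 - 12)))/o) = 9*(((3 + 2*(-11))/(-4 - 11))/o) = 9*(((3 - 22)/(-15))/o) = 9*((-1/15*(-19))/o) = 9*(19/(15*o)) = 57/(5*o))
48925 - u(115) = 48925 - 57/(5*115) = 48925 - 1*57/575 = 48925 - 57/575 = 28131818/575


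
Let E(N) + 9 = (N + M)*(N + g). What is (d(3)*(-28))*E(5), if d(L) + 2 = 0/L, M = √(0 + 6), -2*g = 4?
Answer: 336 + 168*√6 ≈ 747.51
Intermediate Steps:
g = -2 (g = -½*4 = -2)
M = √6 ≈ 2.4495
E(N) = -9 + (-2 + N)*(N + √6) (E(N) = -9 + (N + √6)*(N - 2) = -9 + (N + √6)*(-2 + N) = -9 + (-2 + N)*(N + √6))
d(L) = -2 (d(L) = -2 + 0/L = -2 + 0 = -2)
(d(3)*(-28))*E(5) = (-2*(-28))*(-9 + 5² - 2*5 - 2*√6 + 5*√6) = 56*(-9 + 25 - 10 - 2*√6 + 5*√6) = 56*(6 + 3*√6) = 336 + 168*√6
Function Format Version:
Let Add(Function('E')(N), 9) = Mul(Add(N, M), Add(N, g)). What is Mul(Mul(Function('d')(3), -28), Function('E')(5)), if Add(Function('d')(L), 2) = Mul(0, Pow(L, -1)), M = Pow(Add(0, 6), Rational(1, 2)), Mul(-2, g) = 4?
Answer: Add(336, Mul(168, Pow(6, Rational(1, 2)))) ≈ 747.51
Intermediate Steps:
g = -2 (g = Mul(Rational(-1, 2), 4) = -2)
M = Pow(6, Rational(1, 2)) ≈ 2.4495
Function('E')(N) = Add(-9, Mul(Add(-2, N), Add(N, Pow(6, Rational(1, 2))))) (Function('E')(N) = Add(-9, Mul(Add(N, Pow(6, Rational(1, 2))), Add(N, -2))) = Add(-9, Mul(Add(N, Pow(6, Rational(1, 2))), Add(-2, N))) = Add(-9, Mul(Add(-2, N), Add(N, Pow(6, Rational(1, 2))))))
Function('d')(L) = -2 (Function('d')(L) = Add(-2, Mul(0, Pow(L, -1))) = Add(-2, 0) = -2)
Mul(Mul(Function('d')(3), -28), Function('E')(5)) = Mul(Mul(-2, -28), Add(-9, Pow(5, 2), Mul(-2, 5), Mul(-2, Pow(6, Rational(1, 2))), Mul(5, Pow(6, Rational(1, 2))))) = Mul(56, Add(-9, 25, -10, Mul(-2, Pow(6, Rational(1, 2))), Mul(5, Pow(6, Rational(1, 2))))) = Mul(56, Add(6, Mul(3, Pow(6, Rational(1, 2))))) = Add(336, Mul(168, Pow(6, Rational(1, 2))))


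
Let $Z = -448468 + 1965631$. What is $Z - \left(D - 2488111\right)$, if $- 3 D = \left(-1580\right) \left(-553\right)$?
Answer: $\frac{12889562}{3} \approx 4.2965 \cdot 10^{6}$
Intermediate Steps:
$D = - \frac{873740}{3}$ ($D = - \frac{\left(-1580\right) \left(-553\right)}{3} = \left(- \frac{1}{3}\right) 873740 = - \frac{873740}{3} \approx -2.9125 \cdot 10^{5}$)
$Z = 1517163$
$Z - \left(D - 2488111\right) = 1517163 - \left(- \frac{873740}{3} - 2488111\right) = 1517163 - - \frac{8338073}{3} = 1517163 + \frac{8338073}{3} = \frac{12889562}{3}$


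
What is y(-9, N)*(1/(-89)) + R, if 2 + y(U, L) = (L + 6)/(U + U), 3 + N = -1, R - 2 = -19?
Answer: -13598/801 ≈ -16.976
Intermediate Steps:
R = -17 (R = 2 - 19 = -17)
N = -4 (N = -3 - 1 = -4)
y(U, L) = -2 + (6 + L)/(2*U) (y(U, L) = -2 + (L + 6)/(U + U) = -2 + (6 + L)/((2*U)) = -2 + (6 + L)*(1/(2*U)) = -2 + (6 + L)/(2*U))
y(-9, N)*(1/(-89)) + R = ((½)*(6 - 4 - 4*(-9))/(-9))*(1/(-89)) - 17 = ((½)*(-⅑)*(6 - 4 + 36))*(1*(-1/89)) - 17 = ((½)*(-⅑)*38)*(-1/89) - 17 = -19/9*(-1/89) - 17 = 19/801 - 17 = -13598/801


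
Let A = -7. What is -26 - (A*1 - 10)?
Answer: -9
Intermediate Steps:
-26 - (A*1 - 10) = -26 - (-7*1 - 10) = -26 - (-7 - 10) = -26 - 1*(-17) = -26 + 17 = -9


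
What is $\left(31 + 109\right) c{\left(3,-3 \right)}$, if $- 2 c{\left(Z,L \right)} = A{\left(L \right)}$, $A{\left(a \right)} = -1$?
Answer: $70$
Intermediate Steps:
$c{\left(Z,L \right)} = \frac{1}{2}$ ($c{\left(Z,L \right)} = \left(- \frac{1}{2}\right) \left(-1\right) = \frac{1}{2}$)
$\left(31 + 109\right) c{\left(3,-3 \right)} = \left(31 + 109\right) \frac{1}{2} = 140 \cdot \frac{1}{2} = 70$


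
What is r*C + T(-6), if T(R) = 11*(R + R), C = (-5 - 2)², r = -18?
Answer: -1014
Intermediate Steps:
C = 49 (C = (-7)² = 49)
T(R) = 22*R (T(R) = 11*(2*R) = 22*R)
r*C + T(-6) = -18*49 + 22*(-6) = -882 - 132 = -1014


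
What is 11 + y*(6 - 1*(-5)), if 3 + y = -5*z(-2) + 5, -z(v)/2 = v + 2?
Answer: 33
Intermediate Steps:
z(v) = -4 - 2*v (z(v) = -2*(v + 2) = -2*(2 + v) = -4 - 2*v)
y = 2 (y = -3 + (-5*(-4 - 2*(-2)) + 5) = -3 + (-5*(-4 + 4) + 5) = -3 + (-5*0 + 5) = -3 + (0 + 5) = -3 + 5 = 2)
11 + y*(6 - 1*(-5)) = 11 + 2*(6 - 1*(-5)) = 11 + 2*(6 + 5) = 11 + 2*11 = 11 + 22 = 33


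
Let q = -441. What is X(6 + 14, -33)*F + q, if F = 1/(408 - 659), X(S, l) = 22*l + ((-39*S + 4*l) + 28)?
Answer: -109081/251 ≈ -434.59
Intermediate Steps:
X(S, l) = 28 - 39*S + 26*l (X(S, l) = 22*l + (28 - 39*S + 4*l) = 28 - 39*S + 26*l)
F = -1/251 (F = 1/(-251) = -1/251 ≈ -0.0039841)
X(6 + 14, -33)*F + q = (28 - 39*(6 + 14) + 26*(-33))*(-1/251) - 441 = (28 - 39*20 - 858)*(-1/251) - 441 = (28 - 780 - 858)*(-1/251) - 441 = -1610*(-1/251) - 441 = 1610/251 - 441 = -109081/251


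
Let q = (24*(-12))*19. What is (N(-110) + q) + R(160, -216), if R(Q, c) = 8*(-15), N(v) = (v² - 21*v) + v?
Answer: 8708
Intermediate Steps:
q = -5472 (q = -288*19 = -5472)
N(v) = v² - 20*v
R(Q, c) = -120
(N(-110) + q) + R(160, -216) = (-110*(-20 - 110) - 5472) - 120 = (-110*(-130) - 5472) - 120 = (14300 - 5472) - 120 = 8828 - 120 = 8708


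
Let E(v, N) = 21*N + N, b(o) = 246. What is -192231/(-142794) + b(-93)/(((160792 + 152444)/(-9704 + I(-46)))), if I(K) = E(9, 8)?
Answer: -847158869/138050066 ≈ -6.1366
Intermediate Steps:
E(v, N) = 22*N
I(K) = 176 (I(K) = 22*8 = 176)
-192231/(-142794) + b(-93)/(((160792 + 152444)/(-9704 + I(-46)))) = -192231/(-142794) + 246/(((160792 + 152444)/(-9704 + 176))) = -192231*(-1/142794) + 246/((313236/(-9528))) = 21359/15866 + 246/((313236*(-1/9528))) = 21359/15866 + 246/(-26103/794) = 21359/15866 + 246*(-794/26103) = 21359/15866 - 65108/8701 = -847158869/138050066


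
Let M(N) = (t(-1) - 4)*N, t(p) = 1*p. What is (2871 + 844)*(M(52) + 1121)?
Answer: 3198615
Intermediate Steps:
t(p) = p
M(N) = -5*N (M(N) = (-1 - 4)*N = -5*N)
(2871 + 844)*(M(52) + 1121) = (2871 + 844)*(-5*52 + 1121) = 3715*(-260 + 1121) = 3715*861 = 3198615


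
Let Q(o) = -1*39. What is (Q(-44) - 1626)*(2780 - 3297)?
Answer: 860805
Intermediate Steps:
Q(o) = -39
(Q(-44) - 1626)*(2780 - 3297) = (-39 - 1626)*(2780 - 3297) = -1665*(-517) = 860805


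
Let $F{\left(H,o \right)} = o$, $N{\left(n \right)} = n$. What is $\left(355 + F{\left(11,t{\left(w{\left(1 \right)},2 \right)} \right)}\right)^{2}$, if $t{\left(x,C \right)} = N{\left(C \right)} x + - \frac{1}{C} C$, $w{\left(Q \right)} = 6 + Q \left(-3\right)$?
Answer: $129600$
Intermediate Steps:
$w{\left(Q \right)} = 6 - 3 Q$
$t{\left(x,C \right)} = -1 + C x$ ($t{\left(x,C \right)} = C x + - \frac{1}{C} C = C x - 1 = -1 + C x$)
$\left(355 + F{\left(11,t{\left(w{\left(1 \right)},2 \right)} \right)}\right)^{2} = \left(355 - \left(1 - 2 \left(6 - 3\right)\right)\right)^{2} = \left(355 + \left(-1 + 2 \cdot 3\right)\right)^{2} = \left(355 + \left(-1 + 6\right)\right)^{2} = \left(355 + 5\right)^{2} = 360^{2} = 129600$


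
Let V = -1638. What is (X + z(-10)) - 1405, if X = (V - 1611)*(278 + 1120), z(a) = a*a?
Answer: -4543407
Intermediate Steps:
z(a) = a²
X = -4542102 (X = (-1638 - 1611)*(278 + 1120) = -3249*1398 = -4542102)
(X + z(-10)) - 1405 = (-4542102 + (-10)²) - 1405 = (-4542102 + 100) - 1405 = -4542002 - 1405 = -4543407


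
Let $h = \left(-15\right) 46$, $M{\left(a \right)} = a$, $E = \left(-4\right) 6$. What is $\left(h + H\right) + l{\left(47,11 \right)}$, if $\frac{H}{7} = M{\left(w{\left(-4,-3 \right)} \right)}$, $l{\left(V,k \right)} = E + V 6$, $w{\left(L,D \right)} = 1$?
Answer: $-425$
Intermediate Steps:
$E = -24$
$l{\left(V,k \right)} = -24 + 6 V$ ($l{\left(V,k \right)} = -24 + V 6 = -24 + 6 V$)
$h = -690$
$H = 7$ ($H = 7 \cdot 1 = 7$)
$\left(h + H\right) + l{\left(47,11 \right)} = \left(-690 + 7\right) + \left(-24 + 6 \cdot 47\right) = -683 + \left(-24 + 282\right) = -683 + 258 = -425$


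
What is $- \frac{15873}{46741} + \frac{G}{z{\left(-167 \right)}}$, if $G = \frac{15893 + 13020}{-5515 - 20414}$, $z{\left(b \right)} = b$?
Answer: $- \frac{1566998542}{4706865441} \approx -0.33292$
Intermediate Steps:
$G = - \frac{28913}{25929}$ ($G = \frac{28913}{-25929} = 28913 \left(- \frac{1}{25929}\right) = - \frac{28913}{25929} \approx -1.1151$)
$- \frac{15873}{46741} + \frac{G}{z{\left(-167 \right)}} = - \frac{15873}{46741} - \frac{28913}{25929 \left(-167\right)} = \left(-15873\right) \frac{1}{46741} - - \frac{28913}{4330143} = - \frac{15873}{46741} + \frac{28913}{4330143} = - \frac{1566998542}{4706865441}$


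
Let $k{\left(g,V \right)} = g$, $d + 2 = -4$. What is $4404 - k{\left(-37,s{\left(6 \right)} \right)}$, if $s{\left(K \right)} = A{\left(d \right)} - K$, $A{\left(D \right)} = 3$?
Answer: $4441$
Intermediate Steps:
$d = -6$ ($d = -2 - 4 = -6$)
$s{\left(K \right)} = 3 - K$
$4404 - k{\left(-37,s{\left(6 \right)} \right)} = 4404 - -37 = 4404 + 37 = 4441$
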